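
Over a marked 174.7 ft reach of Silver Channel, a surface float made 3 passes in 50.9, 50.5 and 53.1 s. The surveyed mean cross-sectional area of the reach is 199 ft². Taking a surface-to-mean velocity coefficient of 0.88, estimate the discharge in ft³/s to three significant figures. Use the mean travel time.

t̄ = (50.9 + 50.5 + 53.1) / 3 = 51.5 s
v_surface = L / t̄ = 174.7 / 51.5 = 3.392 ft/s
v_mean = 0.88 × 3.392 = 2.985 ft/s
Q = A × v_mean = 199 × 2.985 = 594.0 ft³/s

594 ft³/s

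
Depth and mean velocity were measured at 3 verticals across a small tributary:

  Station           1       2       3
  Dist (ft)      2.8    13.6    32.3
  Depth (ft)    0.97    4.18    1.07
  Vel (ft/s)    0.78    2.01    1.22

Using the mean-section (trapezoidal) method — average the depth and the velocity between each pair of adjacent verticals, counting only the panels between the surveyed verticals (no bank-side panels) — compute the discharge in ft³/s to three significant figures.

118 ft³/s

Panel 1-2: Δb = 10.8 ft, d̄ = (0.97+4.18)/2 = 2.575, v̄ = (0.78+2.01)/2 = 1.395 → q = 10.8×2.575×1.395 = 38.79 ft³/s
Panel 2-3: Δb = 18.7 ft, d̄ = (4.18+1.07)/2 = 2.625, v̄ = (2.01+1.22)/2 = 1.615 → q = 18.7×2.625×1.615 = 79.28 ft³/s
Q = Σ q = 118.1 ft³/s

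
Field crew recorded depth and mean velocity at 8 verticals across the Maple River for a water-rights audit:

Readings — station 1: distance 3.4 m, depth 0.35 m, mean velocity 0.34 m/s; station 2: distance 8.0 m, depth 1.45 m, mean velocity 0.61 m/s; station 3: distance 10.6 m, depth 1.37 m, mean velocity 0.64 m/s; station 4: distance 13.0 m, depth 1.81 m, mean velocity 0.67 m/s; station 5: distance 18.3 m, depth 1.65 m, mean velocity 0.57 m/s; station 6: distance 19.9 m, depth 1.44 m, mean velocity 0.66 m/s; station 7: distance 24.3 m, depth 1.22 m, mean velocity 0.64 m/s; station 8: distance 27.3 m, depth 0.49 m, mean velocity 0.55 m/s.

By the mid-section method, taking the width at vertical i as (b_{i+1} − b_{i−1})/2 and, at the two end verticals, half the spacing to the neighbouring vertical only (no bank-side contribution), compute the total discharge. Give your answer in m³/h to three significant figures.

70900 m³/h

w_1 = (8.0 − 3.4)/2 = 2.3 m; q_1 = 0.34 × 0.35 × 2.3 = 0.2737 m³/s
w_2 = (10.6 − 3.4)/2 = 3.6 m; q_2 = 0.61 × 1.45 × 3.6 = 3.184 m³/s
w_3 = (13.0 − 8.0)/2 = 2.5 m; q_3 = 0.64 × 1.37 × 2.5 = 2.192 m³/s
w_4 = (18.3 − 10.6)/2 = 3.85 m; q_4 = 0.67 × 1.81 × 3.85 = 4.669 m³/s
w_5 = (19.9 − 13.0)/2 = 3.45 m; q_5 = 0.57 × 1.65 × 3.45 = 3.245 m³/s
w_6 = (24.3 − 18.3)/2 = 3 m; q_6 = 0.66 × 1.44 × 3 = 2.851 m³/s
w_7 = (27.3 − 19.9)/2 = 3.7 m; q_7 = 0.64 × 1.22 × 3.7 = 2.889 m³/s
w_8 = (27.3 − 24.3)/2 = 1.5 m; q_8 = 0.55 × 0.49 × 1.5 = 0.4043 m³/s
Q = Σ qᵢ = 19.71 m³/s
= 19.71 × 3600 = 70950 m³/h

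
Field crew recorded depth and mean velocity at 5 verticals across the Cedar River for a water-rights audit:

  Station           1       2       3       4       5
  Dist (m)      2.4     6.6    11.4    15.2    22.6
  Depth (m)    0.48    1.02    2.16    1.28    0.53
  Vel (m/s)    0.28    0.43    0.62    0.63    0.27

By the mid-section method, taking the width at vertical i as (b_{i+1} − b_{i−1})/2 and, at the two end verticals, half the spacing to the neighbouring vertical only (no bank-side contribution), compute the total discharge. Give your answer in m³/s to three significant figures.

w_1 = (6.6 − 2.4)/2 = 2.1 m; q_1 = 0.28 × 0.48 × 2.1 = 0.2822 m³/s
w_2 = (11.4 − 2.4)/2 = 4.5 m; q_2 = 0.43 × 1.02 × 4.5 = 1.974 m³/s
w_3 = (15.2 − 6.6)/2 = 4.3 m; q_3 = 0.62 × 2.16 × 4.3 = 5.759 m³/s
w_4 = (22.6 − 11.4)/2 = 5.6 m; q_4 = 0.63 × 1.28 × 5.6 = 4.516 m³/s
w_5 = (22.6 − 15.2)/2 = 3.7 m; q_5 = 0.27 × 0.53 × 3.7 = 0.5295 m³/s
Q = Σ qᵢ = 13.06 m³/s

13.1 m³/s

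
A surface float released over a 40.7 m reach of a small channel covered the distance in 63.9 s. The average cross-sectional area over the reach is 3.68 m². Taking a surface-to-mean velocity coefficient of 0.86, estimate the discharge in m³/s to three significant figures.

v_surface = L / t̄ = 40.7 / 63.9 = 0.6369 m/s
v_mean = 0.86 × 0.6369 = 0.5478 m/s
Q = A × v_mean = 3.68 × 0.5478 = 2.016 m³/s

2.02 m³/s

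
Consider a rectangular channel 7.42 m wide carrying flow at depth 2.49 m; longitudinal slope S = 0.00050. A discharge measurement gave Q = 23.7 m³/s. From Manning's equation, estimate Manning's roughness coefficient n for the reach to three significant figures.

0.0227

A = b·y = 7.42 × 2.49 = 18.48 m²
P = b + 2y = 7.42 + 2×2.49 = 12.40 m
R = A/P = 18.48/12.40 = 1.490 m
n = (1/Q)·A·R^(2/3)·S^(1/2) = (1/23.7) × 18.48 × 1.305 × 0.02236 = 0.02274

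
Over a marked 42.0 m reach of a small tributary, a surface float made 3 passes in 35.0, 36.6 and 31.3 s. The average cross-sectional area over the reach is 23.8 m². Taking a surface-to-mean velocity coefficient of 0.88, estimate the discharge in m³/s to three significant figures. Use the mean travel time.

t̄ = (35.0 + 36.6 + 31.3) / 3 = 34.3 s
v_surface = L / t̄ = 42.0 / 34.3 = 1.224 m/s
v_mean = 0.88 × 1.224 = 1.078 m/s
Q = A × v_mean = 23.8 × 1.078 = 25.65 m³/s

25.6 m³/s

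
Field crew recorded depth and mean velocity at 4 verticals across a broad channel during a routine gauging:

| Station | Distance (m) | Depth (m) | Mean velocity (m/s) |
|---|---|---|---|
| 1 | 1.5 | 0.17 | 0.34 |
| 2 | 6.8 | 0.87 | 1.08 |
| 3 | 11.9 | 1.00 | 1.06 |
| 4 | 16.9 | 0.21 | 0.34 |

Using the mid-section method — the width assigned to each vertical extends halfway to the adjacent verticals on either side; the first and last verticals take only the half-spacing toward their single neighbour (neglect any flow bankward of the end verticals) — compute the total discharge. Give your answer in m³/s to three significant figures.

w_1 = (6.8 − 1.5)/2 = 2.65 m; q_1 = 0.34 × 0.17 × 2.65 = 0.1532 m³/s
w_2 = (11.9 − 1.5)/2 = 5.2 m; q_2 = 1.08 × 0.87 × 5.2 = 4.886 m³/s
w_3 = (16.9 − 6.8)/2 = 5.05 m; q_3 = 1.06 × 1.00 × 5.05 = 5.353 m³/s
w_4 = (16.9 − 11.9)/2 = 2.5 m; q_4 = 0.34 × 0.21 × 2.5 = 0.1785 m³/s
Q = Σ qᵢ = 10.57 m³/s

10.6 m³/s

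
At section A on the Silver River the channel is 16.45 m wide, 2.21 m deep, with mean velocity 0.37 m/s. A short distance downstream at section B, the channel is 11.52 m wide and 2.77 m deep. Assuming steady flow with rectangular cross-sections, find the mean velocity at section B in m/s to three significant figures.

Q = A₁V₁ = (16.45×2.21) × 0.37 = 13.45 m³/s
A₂ = 11.52 × 2.77 = 31.91 m²
V₂ = Q/A₂ = 13.45/31.91 = 0.4215 m/s

0.422 m/s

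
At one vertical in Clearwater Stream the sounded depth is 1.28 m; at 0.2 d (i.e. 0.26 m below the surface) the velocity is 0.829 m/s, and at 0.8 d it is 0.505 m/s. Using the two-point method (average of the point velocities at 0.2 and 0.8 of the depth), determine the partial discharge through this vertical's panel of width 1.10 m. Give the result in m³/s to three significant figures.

0.939 m³/s

v̄ = (0.829 + 0.505) / 2 = 0.6670 m/s
q = v̄ × d × w = 0.6670 × 1.28 × 1.10 = 0.9391 m³/s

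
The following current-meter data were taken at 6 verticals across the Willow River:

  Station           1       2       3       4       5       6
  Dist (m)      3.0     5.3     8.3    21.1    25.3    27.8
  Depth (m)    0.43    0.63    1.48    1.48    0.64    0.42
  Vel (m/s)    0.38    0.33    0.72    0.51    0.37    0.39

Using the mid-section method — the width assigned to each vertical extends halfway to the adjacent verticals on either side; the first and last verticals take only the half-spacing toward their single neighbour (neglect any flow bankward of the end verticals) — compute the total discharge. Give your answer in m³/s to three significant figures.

w_1 = (5.3 − 3.0)/2 = 1.15 m; q_1 = 0.38 × 0.43 × 1.15 = 0.1879 m³/s
w_2 = (8.3 − 3.0)/2 = 2.65 m; q_2 = 0.33 × 0.63 × 2.65 = 0.5509 m³/s
w_3 = (21.1 − 5.3)/2 = 7.9 m; q_3 = 0.72 × 1.48 × 7.9 = 8.418 m³/s
w_4 = (25.3 − 8.3)/2 = 8.5 m; q_4 = 0.51 × 1.48 × 8.5 = 6.416 m³/s
w_5 = (27.8 − 21.1)/2 = 3.35 m; q_5 = 0.37 × 0.64 × 3.35 = 0.7933 m³/s
w_6 = (27.8 − 25.3)/2 = 1.25 m; q_6 = 0.39 × 0.42 × 1.25 = 0.2048 m³/s
Q = Σ qᵢ = 16.57 m³/s

16.6 m³/s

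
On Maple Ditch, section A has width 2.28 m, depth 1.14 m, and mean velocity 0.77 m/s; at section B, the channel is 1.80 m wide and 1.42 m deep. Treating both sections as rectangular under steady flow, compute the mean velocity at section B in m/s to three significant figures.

0.783 m/s

Q = A₁V₁ = (2.28×1.14) × 0.77 = 2.001 m³/s
A₂ = 1.80 × 1.42 = 2.556 m²
V₂ = Q/A₂ = 2.001/2.556 = 0.7830 m/s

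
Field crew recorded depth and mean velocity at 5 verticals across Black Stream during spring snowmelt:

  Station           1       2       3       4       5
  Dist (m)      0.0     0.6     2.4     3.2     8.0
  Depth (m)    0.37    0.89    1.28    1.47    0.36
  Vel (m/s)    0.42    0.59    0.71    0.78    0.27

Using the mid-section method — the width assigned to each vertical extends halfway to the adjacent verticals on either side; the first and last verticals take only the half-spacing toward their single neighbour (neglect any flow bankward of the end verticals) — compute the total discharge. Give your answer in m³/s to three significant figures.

w_1 = (0.6 − 0.0)/2 = 0.3 m; q_1 = 0.42 × 0.37 × 0.3 = 0.04662 m³/s
w_2 = (2.4 − 0.0)/2 = 1.2 m; q_2 = 0.59 × 0.89 × 1.2 = 0.6301 m³/s
w_3 = (3.2 − 0.6)/2 = 1.3 m; q_3 = 0.71 × 1.28 × 1.3 = 1.181 m³/s
w_4 = (8.0 − 2.4)/2 = 2.8 m; q_4 = 0.78 × 1.47 × 2.8 = 3.210 m³/s
w_5 = (8.0 − 3.2)/2 = 2.4 m; q_5 = 0.27 × 0.36 × 2.4 = 0.2333 m³/s
Q = Σ qᵢ = 5.302 m³/s

5.30 m³/s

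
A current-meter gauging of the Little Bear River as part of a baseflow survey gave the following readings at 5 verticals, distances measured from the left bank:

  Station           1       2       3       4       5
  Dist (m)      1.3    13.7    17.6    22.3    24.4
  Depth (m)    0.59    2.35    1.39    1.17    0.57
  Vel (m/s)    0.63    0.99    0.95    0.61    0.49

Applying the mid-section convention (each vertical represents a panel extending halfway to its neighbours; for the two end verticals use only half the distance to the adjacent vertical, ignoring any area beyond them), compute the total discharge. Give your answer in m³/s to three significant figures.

w_1 = (13.7 − 1.3)/2 = 6.2 m; q_1 = 0.63 × 0.59 × 6.2 = 2.305 m³/s
w_2 = (17.6 − 1.3)/2 = 8.15 m; q_2 = 0.99 × 2.35 × 8.15 = 18.96 m³/s
w_3 = (22.3 − 13.7)/2 = 4.3 m; q_3 = 0.95 × 1.39 × 4.3 = 5.678 m³/s
w_4 = (24.4 − 17.6)/2 = 3.4 m; q_4 = 0.61 × 1.17 × 3.4 = 2.427 m³/s
w_5 = (24.4 − 22.3)/2 = 1.05 m; q_5 = 0.49 × 0.57 × 1.05 = 0.2933 m³/s
Q = Σ qᵢ = 29.66 m³/s

29.7 m³/s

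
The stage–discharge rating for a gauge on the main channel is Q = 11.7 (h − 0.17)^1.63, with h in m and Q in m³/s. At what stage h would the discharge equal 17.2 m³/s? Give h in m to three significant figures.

1.44 m

h − h₀ = (Q/C)^(1/b) = (17.2/11.7)^(1/1.63) = 1.267 m
h = 0.17 + 1.267 = 1.437 m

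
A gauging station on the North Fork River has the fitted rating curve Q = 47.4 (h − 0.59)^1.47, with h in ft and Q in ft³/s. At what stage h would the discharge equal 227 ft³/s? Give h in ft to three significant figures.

3.49 ft

h − h₀ = (Q/C)^(1/b) = (227/47.4)^(1/1.47) = 2.902 ft
h = 0.59 + 2.902 = 3.492 ft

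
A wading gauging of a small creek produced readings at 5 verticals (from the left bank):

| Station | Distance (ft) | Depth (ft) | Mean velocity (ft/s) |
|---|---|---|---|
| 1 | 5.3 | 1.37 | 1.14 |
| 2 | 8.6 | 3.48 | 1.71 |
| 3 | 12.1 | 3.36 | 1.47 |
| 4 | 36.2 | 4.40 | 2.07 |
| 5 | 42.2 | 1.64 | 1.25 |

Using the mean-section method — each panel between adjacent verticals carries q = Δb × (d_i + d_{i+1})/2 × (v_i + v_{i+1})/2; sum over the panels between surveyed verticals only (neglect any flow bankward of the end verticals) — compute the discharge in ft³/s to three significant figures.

Panel 1-2: Δb = 3.3 ft, d̄ = (1.37+3.48)/2 = 2.425, v̄ = (1.14+1.71)/2 = 1.425 → q = 3.3×2.425×1.425 = 11.40 ft³/s
Panel 2-3: Δb = 3.5 ft, d̄ = (3.48+3.36)/2 = 3.42, v̄ = (1.71+1.47)/2 = 1.59 → q = 3.5×3.42×1.59 = 19.03 ft³/s
Panel 3-4: Δb = 24.1 ft, d̄ = (3.36+4.40)/2 = 3.88, v̄ = (1.47+2.07)/2 = 1.77 → q = 24.1×3.88×1.77 = 165.5 ft³/s
Panel 4-5: Δb = 6 ft, d̄ = (4.40+1.64)/2 = 3.02, v̄ = (2.07+1.25)/2 = 1.66 → q = 6×3.02×1.66 = 30.08 ft³/s
Q = Σ q = 226.0 ft³/s

226 ft³/s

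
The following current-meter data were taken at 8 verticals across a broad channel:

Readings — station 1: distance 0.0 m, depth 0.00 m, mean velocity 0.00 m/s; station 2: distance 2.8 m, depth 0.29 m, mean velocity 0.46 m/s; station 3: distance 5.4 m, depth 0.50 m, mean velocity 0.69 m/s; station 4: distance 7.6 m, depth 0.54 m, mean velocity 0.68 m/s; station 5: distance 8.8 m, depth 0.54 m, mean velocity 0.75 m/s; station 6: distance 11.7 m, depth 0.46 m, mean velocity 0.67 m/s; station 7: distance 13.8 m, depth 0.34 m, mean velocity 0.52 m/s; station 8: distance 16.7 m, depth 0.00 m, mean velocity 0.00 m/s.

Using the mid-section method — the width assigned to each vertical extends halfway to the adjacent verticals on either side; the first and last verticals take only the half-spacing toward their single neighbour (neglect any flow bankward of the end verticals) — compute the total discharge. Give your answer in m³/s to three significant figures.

w_2 = (5.4 − 0.0)/2 = 2.7 m; q_2 = 0.46 × 0.29 × 2.7 = 0.3602 m³/s
w_3 = (7.6 − 2.8)/2 = 2.4 m; q_3 = 0.69 × 0.50 × 2.4 = 0.8280 m³/s
w_4 = (8.8 − 5.4)/2 = 1.7 m; q_4 = 0.68 × 0.54 × 1.7 = 0.6242 m³/s
w_5 = (11.7 − 7.6)/2 = 2.05 m; q_5 = 0.75 × 0.54 × 2.05 = 0.8303 m³/s
w_6 = (13.8 − 8.8)/2 = 2.5 m; q_6 = 0.67 × 0.46 × 2.5 = 0.7705 m³/s
w_7 = (16.7 − 11.7)/2 = 2.5 m; q_7 = 0.52 × 0.34 × 2.5 = 0.4420 m³/s
Stations 1, 8 contribute zero (depth or velocity is 0).
Q = Σ qᵢ = 3.855 m³/s

3.86 m³/s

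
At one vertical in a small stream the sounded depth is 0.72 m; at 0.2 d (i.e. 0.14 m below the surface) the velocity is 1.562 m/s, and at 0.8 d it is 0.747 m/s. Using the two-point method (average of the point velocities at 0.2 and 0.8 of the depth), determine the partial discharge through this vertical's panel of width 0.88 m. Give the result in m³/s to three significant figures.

v̄ = (1.562 + 0.747) / 2 = 1.155 m/s
q = v̄ × d × w = 1.155 × 0.72 × 0.88 = 0.7315 m³/s

0.731 m³/s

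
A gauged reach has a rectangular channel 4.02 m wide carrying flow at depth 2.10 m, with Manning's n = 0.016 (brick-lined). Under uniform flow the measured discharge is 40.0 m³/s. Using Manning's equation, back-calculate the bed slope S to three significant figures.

0.00555

A = b·y = 4.02 × 2.10 = 8.442 m²
P = b + 2y = 4.02 + 2×2.10 = 8.220 m
R = A/P = 8.442/8.220 = 1.027 m
S = (Q·n / (1·A·R^(2/3)))² = (40.0×0.016 / (1×8.442×1.018))² = 0.005547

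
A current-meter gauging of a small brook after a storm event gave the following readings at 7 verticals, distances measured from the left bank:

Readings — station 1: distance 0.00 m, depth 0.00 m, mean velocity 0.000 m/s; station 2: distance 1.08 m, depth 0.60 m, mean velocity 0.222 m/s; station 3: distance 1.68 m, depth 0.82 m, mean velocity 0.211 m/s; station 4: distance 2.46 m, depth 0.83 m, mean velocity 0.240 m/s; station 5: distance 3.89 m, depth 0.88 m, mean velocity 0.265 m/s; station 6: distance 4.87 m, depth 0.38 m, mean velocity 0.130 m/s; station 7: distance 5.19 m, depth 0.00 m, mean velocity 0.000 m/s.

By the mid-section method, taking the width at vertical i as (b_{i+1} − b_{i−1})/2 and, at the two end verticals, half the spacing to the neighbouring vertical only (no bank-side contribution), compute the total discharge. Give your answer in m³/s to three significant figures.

w_2 = (1.68 − 0.00)/2 = 0.84 m; q_2 = 0.222 × 0.60 × 0.84 = 0.1119 m³/s
w_3 = (2.46 − 1.08)/2 = 0.69 m; q_3 = 0.211 × 0.82 × 0.69 = 0.1194 m³/s
w_4 = (3.89 − 1.68)/2 = 1.105 m; q_4 = 0.240 × 0.83 × 1.105 = 0.2201 m³/s
w_5 = (4.87 − 2.46)/2 = 1.205 m; q_5 = 0.265 × 0.88 × 1.205 = 0.2810 m³/s
w_6 = (5.19 − 3.89)/2 = 0.65 m; q_6 = 0.130 × 0.38 × 0.65 = 0.03211 m³/s
Stations 1, 7 contribute zero (depth or velocity is 0).
Q = Σ qᵢ = 0.7645 m³/s

0.765 m³/s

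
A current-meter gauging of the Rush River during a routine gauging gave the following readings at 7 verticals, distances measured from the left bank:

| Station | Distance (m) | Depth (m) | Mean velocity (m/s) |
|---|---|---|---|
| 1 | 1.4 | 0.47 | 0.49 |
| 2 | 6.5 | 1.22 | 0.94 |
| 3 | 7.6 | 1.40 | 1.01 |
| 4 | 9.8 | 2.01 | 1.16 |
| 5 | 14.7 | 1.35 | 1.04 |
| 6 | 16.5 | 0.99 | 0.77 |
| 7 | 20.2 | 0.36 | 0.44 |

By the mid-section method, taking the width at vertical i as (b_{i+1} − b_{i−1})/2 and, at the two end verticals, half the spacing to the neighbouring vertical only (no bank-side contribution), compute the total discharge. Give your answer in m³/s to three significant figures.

w_1 = (6.5 − 1.4)/2 = 2.55 m; q_1 = 0.49 × 0.47 × 2.55 = 0.5873 m³/s
w_2 = (7.6 − 1.4)/2 = 3.1 m; q_2 = 0.94 × 1.22 × 3.1 = 3.555 m³/s
w_3 = (9.8 − 6.5)/2 = 1.65 m; q_3 = 1.01 × 1.40 × 1.65 = 2.333 m³/s
w_4 = (14.7 − 7.6)/2 = 3.55 m; q_4 = 1.16 × 2.01 × 3.55 = 8.277 m³/s
w_5 = (16.5 − 9.8)/2 = 3.35 m; q_5 = 1.04 × 1.35 × 3.35 = 4.703 m³/s
w_6 = (20.2 − 14.7)/2 = 2.75 m; q_6 = 0.77 × 0.99 × 2.75 = 2.096 m³/s
w_7 = (20.2 − 16.5)/2 = 1.85 m; q_7 = 0.44 × 0.36 × 1.85 = 0.2930 m³/s
Q = Σ qᵢ = 21.85 m³/s

21.8 m³/s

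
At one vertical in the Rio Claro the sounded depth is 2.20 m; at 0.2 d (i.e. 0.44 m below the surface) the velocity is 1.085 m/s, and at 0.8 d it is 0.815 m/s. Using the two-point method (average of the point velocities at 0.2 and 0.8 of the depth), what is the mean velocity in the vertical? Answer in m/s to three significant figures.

v̄ = (1.085 + 0.815) / 2 = 0.9500 m/s

0.950 m/s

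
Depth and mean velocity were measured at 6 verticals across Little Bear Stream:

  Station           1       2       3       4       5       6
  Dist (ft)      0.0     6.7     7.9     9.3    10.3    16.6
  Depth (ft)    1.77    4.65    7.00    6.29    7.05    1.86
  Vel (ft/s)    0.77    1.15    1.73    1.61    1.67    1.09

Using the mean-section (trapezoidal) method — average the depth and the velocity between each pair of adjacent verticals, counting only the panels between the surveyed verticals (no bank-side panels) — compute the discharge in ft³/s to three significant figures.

95.9 ft³/s

Panel 1-2: Δb = 6.7 ft, d̄ = (1.77+4.65)/2 = 3.21, v̄ = (0.77+1.15)/2 = 0.96 → q = 6.7×3.21×0.96 = 20.65 ft³/s
Panel 2-3: Δb = 1.2 ft, d̄ = (4.65+7.00)/2 = 5.825, v̄ = (1.15+1.73)/2 = 1.44 → q = 1.2×5.825×1.44 = 10.07 ft³/s
Panel 3-4: Δb = 1.4 ft, d̄ = (7.00+6.29)/2 = 6.645, v̄ = (1.73+1.61)/2 = 1.67 → q = 1.4×6.645×1.67 = 15.54 ft³/s
Panel 4-5: Δb = 1 ft, d̄ = (6.29+7.05)/2 = 6.67, v̄ = (1.61+1.67)/2 = 1.64 → q = 1×6.67×1.64 = 10.94 ft³/s
Panel 5-6: Δb = 6.3 ft, d̄ = (7.05+1.86)/2 = 4.455, v̄ = (1.67+1.09)/2 = 1.38 → q = 6.3×4.455×1.38 = 38.73 ft³/s
Q = Σ q = 95.92 ft³/s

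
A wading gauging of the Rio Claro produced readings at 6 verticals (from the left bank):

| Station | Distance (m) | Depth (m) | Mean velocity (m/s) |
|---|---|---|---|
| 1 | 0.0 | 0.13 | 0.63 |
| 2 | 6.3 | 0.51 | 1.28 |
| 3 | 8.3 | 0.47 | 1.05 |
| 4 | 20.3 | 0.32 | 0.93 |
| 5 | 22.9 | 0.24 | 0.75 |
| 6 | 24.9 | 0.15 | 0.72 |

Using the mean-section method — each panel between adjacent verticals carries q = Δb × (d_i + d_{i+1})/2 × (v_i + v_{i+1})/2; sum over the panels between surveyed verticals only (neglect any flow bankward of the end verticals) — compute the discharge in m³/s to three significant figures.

Panel 1-2: Δb = 6.3 m, d̄ = (0.13+0.51)/2 = 0.32, v̄ = (0.63+1.28)/2 = 0.955 → q = 6.3×0.32×0.955 = 1.925 m³/s
Panel 2-3: Δb = 2 m, d̄ = (0.51+0.47)/2 = 0.49, v̄ = (1.28+1.05)/2 = 1.165 → q = 2×0.49×1.165 = 1.142 m³/s
Panel 3-4: Δb = 12 m, d̄ = (0.47+0.32)/2 = 0.395, v̄ = (1.05+0.93)/2 = 0.99 → q = 12×0.395×0.99 = 4.693 m³/s
Panel 4-5: Δb = 2.6 m, d̄ = (0.32+0.24)/2 = 0.28, v̄ = (0.93+0.75)/2 = 0.84 → q = 2.6×0.28×0.84 = 0.6115 m³/s
Panel 5-6: Δb = 2 m, d̄ = (0.24+0.15)/2 = 0.195, v̄ = (0.75+0.72)/2 = 0.735 → q = 2×0.195×0.735 = 0.2867 m³/s
Q = Σ q = 8.658 m³/s

8.66 m³/s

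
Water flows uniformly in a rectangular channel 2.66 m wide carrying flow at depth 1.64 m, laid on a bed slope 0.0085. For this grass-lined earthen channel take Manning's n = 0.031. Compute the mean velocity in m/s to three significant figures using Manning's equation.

A = b·y = 2.66 × 1.64 = 4.362 m²
P = b + 2y = 2.66 + 2×1.64 = 5.940 m
R = A/P = 4.362/5.940 = 0.7344 m
Q = (1/n)·A·R^(2/3)·S^(1/2) = (1/0.031) × 4.362 × 0.7344^(2/3) × 0.0085^(1/2) = 10.56 m³/s
V = Q/A = 10.56/4.362 = 2.421 m/s

2.42 m/s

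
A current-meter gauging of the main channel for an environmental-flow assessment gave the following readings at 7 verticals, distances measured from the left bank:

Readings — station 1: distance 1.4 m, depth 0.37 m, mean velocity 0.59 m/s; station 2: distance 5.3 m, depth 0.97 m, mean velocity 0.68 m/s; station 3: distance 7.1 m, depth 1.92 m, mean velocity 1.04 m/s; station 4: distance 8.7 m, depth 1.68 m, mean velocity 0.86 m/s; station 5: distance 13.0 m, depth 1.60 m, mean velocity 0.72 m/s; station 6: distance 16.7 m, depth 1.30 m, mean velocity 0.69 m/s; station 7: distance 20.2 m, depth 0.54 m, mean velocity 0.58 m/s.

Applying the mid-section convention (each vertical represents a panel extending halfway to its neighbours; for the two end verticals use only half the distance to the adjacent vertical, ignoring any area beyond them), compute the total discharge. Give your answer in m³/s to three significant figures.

w_1 = (5.3 − 1.4)/2 = 1.95 m; q_1 = 0.59 × 0.37 × 1.95 = 0.4257 m³/s
w_2 = (7.1 − 1.4)/2 = 2.85 m; q_2 = 0.68 × 0.97 × 2.85 = 1.880 m³/s
w_3 = (8.7 − 5.3)/2 = 1.7 m; q_3 = 1.04 × 1.92 × 1.7 = 3.395 m³/s
w_4 = (13.0 − 7.1)/2 = 2.95 m; q_4 = 0.86 × 1.68 × 2.95 = 4.262 m³/s
w_5 = (16.7 − 8.7)/2 = 4 m; q_5 = 0.72 × 1.60 × 4 = 4.608 m³/s
w_6 = (20.2 − 13.0)/2 = 3.6 m; q_6 = 0.69 × 1.30 × 3.6 = 3.229 m³/s
w_7 = (20.2 − 16.7)/2 = 1.75 m; q_7 = 0.58 × 0.54 × 1.75 = 0.5481 m³/s
Q = Σ qᵢ = 18.35 m³/s

18.3 m³/s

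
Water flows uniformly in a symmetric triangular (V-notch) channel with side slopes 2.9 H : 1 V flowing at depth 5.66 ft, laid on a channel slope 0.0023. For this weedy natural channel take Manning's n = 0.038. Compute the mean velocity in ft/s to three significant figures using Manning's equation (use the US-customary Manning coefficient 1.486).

3.61 ft/s

A = z·y² = 2.9×5.66² = 92.90 ft²
P = 2y√(1+z²) = 2×5.66×√(1+2.9²) = 34.72 ft
R = A/P = 92.90/34.72 = 2.675 ft
Q = (1.486/n)·A·R^(2/3)·S^(1/2) = (1.486/0.038) × 92.90 × 2.675^(2/3) × 0.0023^(1/2) = 335.8 ft³/s
V = Q/A = 335.8/92.90 = 3.614 ft/s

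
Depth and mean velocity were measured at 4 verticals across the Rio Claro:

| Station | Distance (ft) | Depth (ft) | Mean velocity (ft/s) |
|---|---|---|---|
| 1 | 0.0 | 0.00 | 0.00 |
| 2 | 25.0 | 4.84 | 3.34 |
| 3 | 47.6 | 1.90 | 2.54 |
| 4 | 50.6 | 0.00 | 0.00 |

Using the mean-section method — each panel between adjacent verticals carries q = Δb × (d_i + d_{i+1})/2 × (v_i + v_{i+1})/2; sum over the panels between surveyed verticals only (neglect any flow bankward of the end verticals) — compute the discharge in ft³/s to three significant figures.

Panel 1-2: Δb = 25 ft, d̄ = (0.00+4.84)/2 = 2.42, v̄ = (0.00+3.34)/2 = 1.67 → q = 25×2.42×1.67 = 101.0 ft³/s
Panel 2-3: Δb = 22.6 ft, d̄ = (4.84+1.90)/2 = 3.37, v̄ = (3.34+2.54)/2 = 2.94 → q = 22.6×3.37×2.94 = 223.9 ft³/s
Panel 3-4: Δb = 3 ft, d̄ = (1.90+0.00)/2 = 0.95, v̄ = (2.54+0.00)/2 = 1.27 → q = 3×0.95×1.27 = 3.620 ft³/s
Q = Σ q = 328.6 ft³/s

329 ft³/s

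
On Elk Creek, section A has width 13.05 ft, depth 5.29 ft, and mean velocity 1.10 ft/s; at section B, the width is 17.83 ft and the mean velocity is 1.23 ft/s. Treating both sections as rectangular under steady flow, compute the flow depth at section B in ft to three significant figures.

3.46 ft

Q = A₁V₁ = (13.05×5.29) × 1.10 = 75.94 ft³/s
d₂ = Q/(b₂ V₂) = 75.94/(17.83×1.23) = 3.463 ft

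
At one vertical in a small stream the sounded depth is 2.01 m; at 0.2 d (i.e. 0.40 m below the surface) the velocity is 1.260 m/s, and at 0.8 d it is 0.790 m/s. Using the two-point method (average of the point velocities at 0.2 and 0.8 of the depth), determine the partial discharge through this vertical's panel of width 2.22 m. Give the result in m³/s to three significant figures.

4.57 m³/s

v̄ = (1.260 + 0.790) / 2 = 1.025 m/s
q = v̄ × d × w = 1.025 × 2.01 × 2.22 = 4.574 m³/s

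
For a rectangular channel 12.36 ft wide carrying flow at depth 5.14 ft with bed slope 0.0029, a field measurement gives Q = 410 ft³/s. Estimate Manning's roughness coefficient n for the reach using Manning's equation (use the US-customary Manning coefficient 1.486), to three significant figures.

0.0247

A = b·y = 12.36 × 5.14 = 63.53 ft²
P = b + 2y = 12.36 + 2×5.14 = 22.64 ft
R = A/P = 63.53/22.64 = 2.806 ft
n = (1.486/Q)·A·R^(2/3)·S^(1/2) = (1.486/410) × 63.53 × 1.989 × 0.05385 = 0.02467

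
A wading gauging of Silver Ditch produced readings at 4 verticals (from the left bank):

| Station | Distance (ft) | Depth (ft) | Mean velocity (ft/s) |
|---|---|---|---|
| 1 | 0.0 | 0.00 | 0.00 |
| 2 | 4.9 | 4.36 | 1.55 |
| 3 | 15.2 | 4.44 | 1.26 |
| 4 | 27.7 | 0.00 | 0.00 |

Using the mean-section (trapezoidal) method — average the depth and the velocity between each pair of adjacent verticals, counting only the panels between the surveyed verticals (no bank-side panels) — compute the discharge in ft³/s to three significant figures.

89.4 ft³/s

Panel 1-2: Δb = 4.9 ft, d̄ = (0.00+4.36)/2 = 2.18, v̄ = (0.00+1.55)/2 = 0.775 → q = 4.9×2.18×0.775 = 8.279 ft³/s
Panel 2-3: Δb = 10.3 ft, d̄ = (4.36+4.44)/2 = 4.4, v̄ = (1.55+1.26)/2 = 1.405 → q = 10.3×4.4×1.405 = 63.67 ft³/s
Panel 3-4: Δb = 12.5 ft, d̄ = (4.44+0.00)/2 = 2.22, v̄ = (1.26+0.00)/2 = 0.63 → q = 12.5×2.22×0.63 = 17.48 ft³/s
Q = Σ q = 89.44 ft³/s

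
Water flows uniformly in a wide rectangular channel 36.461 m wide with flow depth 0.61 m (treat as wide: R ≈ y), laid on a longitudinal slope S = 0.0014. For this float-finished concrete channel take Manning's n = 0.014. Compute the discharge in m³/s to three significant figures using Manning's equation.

A = b·y = 36.461 × 0.61 = 22.24 m²
Wide channel: R ≈ y = 0.61 m
Q = (1/n)·A·R^(2/3)·S^(1/2) = (1/0.014) × 22.24 × 0.6100^(2/3) × 0.0014^(1/2) = 42.75 m³/s

42.8 m³/s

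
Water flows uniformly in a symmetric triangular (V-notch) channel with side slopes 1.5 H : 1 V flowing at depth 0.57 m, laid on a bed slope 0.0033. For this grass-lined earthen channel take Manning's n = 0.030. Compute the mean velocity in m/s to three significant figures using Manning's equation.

0.734 m/s

A = z·y² = 1.5×0.57² = 0.4874 m²
P = 2y√(1+z²) = 2×0.57×√(1+1.5²) = 2.055 m
R = A/P = 0.4874/2.055 = 0.2371 m
Q = (1/n)·A·R^(2/3)·S^(1/2) = (1/0.030) × 0.4874 × 0.2371^(2/3) × 0.0033^(1/2) = 0.3575 m³/s
V = Q/A = 0.3575/0.4874 = 0.7336 m/s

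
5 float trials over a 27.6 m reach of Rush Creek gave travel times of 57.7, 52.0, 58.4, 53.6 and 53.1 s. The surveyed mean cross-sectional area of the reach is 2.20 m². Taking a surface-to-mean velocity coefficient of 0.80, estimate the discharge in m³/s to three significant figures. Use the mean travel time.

0.884 m³/s

t̄ = (57.7 + 52.0 + 58.4 + 53.6 + 53.1) / 5 = 54.96 s
v_surface = L / t̄ = 27.6 / 54.96 = 0.5022 m/s
v_mean = 0.80 × 0.5022 = 0.4017 m/s
Q = A × v_mean = 2.20 × 0.4017 = 0.8838 m³/s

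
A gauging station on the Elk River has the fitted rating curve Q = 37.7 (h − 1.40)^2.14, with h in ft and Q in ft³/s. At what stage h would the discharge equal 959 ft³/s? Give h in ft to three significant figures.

h − h₀ = (Q/C)^(1/b) = (959/37.7)^(1/2.14) = 4.537 ft
h = 1.40 + 4.537 = 5.937 ft

5.94 ft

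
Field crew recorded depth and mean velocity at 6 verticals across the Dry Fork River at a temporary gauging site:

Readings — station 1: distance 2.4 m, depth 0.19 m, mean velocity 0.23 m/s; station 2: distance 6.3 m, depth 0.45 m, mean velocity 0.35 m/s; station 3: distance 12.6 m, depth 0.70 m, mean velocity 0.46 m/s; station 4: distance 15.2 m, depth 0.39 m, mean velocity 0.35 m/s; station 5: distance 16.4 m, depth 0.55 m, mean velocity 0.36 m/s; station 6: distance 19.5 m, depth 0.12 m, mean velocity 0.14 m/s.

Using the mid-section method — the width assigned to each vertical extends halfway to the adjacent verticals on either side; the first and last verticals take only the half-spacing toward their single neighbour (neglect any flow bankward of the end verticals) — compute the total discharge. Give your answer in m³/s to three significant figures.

w_1 = (6.3 − 2.4)/2 = 1.95 m; q_1 = 0.23 × 0.19 × 1.95 = 0.08522 m³/s
w_2 = (12.6 − 2.4)/2 = 5.1 m; q_2 = 0.35 × 0.45 × 5.1 = 0.8033 m³/s
w_3 = (15.2 − 6.3)/2 = 4.45 m; q_3 = 0.46 × 0.70 × 4.45 = 1.433 m³/s
w_4 = (16.4 − 12.6)/2 = 1.9 m; q_4 = 0.35 × 0.39 × 1.9 = 0.2594 m³/s
w_5 = (19.5 − 15.2)/2 = 2.15 m; q_5 = 0.36 × 0.55 × 2.15 = 0.4257 m³/s
w_6 = (19.5 − 16.4)/2 = 1.55 m; q_6 = 0.14 × 0.12 × 1.55 = 0.02604 m³/s
Q = Σ qᵢ = 3.032 m³/s

3.03 m³/s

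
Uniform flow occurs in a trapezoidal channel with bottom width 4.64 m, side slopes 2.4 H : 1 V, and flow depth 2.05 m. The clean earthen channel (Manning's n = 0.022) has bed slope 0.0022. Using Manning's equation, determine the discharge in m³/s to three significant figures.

A = (b + z·y)·y = (4.64 + 2.4×2.05)×2.05 = 19.60 m²
P = b + 2y√(1+z²) = 4.64 + 2×2.05×√(1+2.4²) = 15.30 m
R = A/P = 19.60/15.30 = 1.281 m
Q = (1/n)·A·R^(2/3)·S^(1/2) = (1/0.022) × 19.60 × 1.281^(2/3) × 0.0022^(1/2) = 49.28 m³/s

49.3 m³/s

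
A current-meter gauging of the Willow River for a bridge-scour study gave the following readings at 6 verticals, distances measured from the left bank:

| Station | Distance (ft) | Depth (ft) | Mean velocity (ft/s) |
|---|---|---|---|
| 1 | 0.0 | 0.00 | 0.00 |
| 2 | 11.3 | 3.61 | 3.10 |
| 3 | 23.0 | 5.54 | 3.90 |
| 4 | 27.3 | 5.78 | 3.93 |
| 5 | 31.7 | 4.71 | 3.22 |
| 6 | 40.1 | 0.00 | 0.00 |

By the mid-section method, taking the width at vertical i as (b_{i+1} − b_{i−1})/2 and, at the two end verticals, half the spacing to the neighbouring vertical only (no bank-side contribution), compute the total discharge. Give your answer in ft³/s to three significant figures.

497 ft³/s

w_2 = (23.0 − 0.0)/2 = 11.5 ft; q_2 = 3.10 × 3.61 × 11.5 = 128.7 ft³/s
w_3 = (27.3 − 11.3)/2 = 8 ft; q_3 = 3.90 × 5.54 × 8 = 172.8 ft³/s
w_4 = (31.7 − 23.0)/2 = 4.35 ft; q_4 = 3.93 × 5.78 × 4.35 = 98.81 ft³/s
w_5 = (40.1 − 27.3)/2 = 6.4 ft; q_5 = 3.22 × 4.71 × 6.4 = 97.06 ft³/s
Stations 1, 6 contribute zero (depth or velocity is 0).
Q = Σ qᵢ = 497.4 ft³/s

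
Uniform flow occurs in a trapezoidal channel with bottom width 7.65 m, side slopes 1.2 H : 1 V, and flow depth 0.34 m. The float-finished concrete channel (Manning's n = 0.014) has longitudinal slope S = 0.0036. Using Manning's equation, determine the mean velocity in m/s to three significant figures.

1.98 m/s

A = (b + z·y)·y = (7.65 + 1.2×0.34)×0.34 = 2.740 m²
P = b + 2y√(1+z²) = 7.65 + 2×0.34×√(1+1.2²) = 8.712 m
R = A/P = 2.740/8.712 = 0.3145 m
Q = (1/n)·A·R^(2/3)·S^(1/2) = (1/0.014) × 2.740 × 0.3145^(2/3) × 0.0036^(1/2) = 5.430 m³/s
V = Q/A = 5.430/2.740 = 1.982 m/s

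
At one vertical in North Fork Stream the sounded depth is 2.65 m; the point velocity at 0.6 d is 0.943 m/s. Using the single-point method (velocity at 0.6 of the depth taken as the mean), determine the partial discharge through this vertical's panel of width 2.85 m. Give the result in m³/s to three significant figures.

v̄ = v₀.₆ = 0.943 m/s
q = v̄ × d × w = 0.9430 × 2.65 × 2.85 = 7.122 m³/s

7.12 m³/s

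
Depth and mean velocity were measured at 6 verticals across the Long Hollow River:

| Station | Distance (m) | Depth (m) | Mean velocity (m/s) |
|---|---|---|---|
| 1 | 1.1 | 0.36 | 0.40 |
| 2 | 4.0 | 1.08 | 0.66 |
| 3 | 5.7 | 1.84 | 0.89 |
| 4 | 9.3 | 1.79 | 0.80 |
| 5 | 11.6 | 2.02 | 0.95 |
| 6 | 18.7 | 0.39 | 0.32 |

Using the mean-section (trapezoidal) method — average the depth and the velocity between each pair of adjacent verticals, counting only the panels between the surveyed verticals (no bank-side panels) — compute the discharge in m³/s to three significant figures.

17.8 m³/s

Panel 1-2: Δb = 2.9 m, d̄ = (0.36+1.08)/2 = 0.72, v̄ = (0.40+0.66)/2 = 0.53 → q = 2.9×0.72×0.53 = 1.107 m³/s
Panel 2-3: Δb = 1.7 m, d̄ = (1.08+1.84)/2 = 1.46, v̄ = (0.66+0.89)/2 = 0.775 → q = 1.7×1.46×0.775 = 1.924 m³/s
Panel 3-4: Δb = 3.6 m, d̄ = (1.84+1.79)/2 = 1.815, v̄ = (0.89+0.80)/2 = 0.845 → q = 3.6×1.815×0.845 = 5.521 m³/s
Panel 4-5: Δb = 2.3 m, d̄ = (1.79+2.02)/2 = 1.905, v̄ = (0.80+0.95)/2 = 0.875 → q = 2.3×1.905×0.875 = 3.834 m³/s
Panel 5-6: Δb = 7.1 m, d̄ = (2.02+0.39)/2 = 1.205, v̄ = (0.95+0.32)/2 = 0.635 → q = 7.1×1.205×0.635 = 5.433 m³/s
Q = Σ q = 17.82 m³/s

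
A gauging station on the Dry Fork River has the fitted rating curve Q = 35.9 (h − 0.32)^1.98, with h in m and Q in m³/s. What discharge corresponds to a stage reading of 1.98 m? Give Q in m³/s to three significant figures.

97.9 m³/s

Q = 35.9 × (1.98 − 0.32)^1.98 = 35.9 × 1.66^1.98 = 97.93 m³/s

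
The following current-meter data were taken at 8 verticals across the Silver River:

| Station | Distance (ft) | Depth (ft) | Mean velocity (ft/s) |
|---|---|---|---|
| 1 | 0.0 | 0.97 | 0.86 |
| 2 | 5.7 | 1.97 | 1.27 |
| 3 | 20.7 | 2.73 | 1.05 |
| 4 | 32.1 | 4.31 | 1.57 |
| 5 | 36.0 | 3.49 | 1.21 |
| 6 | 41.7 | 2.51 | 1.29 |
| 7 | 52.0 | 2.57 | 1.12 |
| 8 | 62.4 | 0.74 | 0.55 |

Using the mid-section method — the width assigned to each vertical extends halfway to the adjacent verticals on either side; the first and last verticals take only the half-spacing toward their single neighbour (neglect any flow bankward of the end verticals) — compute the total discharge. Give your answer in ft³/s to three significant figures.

196 ft³/s

w_1 = (5.7 − 0.0)/2 = 2.85 ft; q_1 = 0.86 × 0.97 × 2.85 = 2.377 ft³/s
w_2 = (20.7 − 0.0)/2 = 10.35 ft; q_2 = 1.27 × 1.97 × 10.35 = 25.89 ft³/s
w_3 = (32.1 − 5.7)/2 = 13.2 ft; q_3 = 1.05 × 2.73 × 13.2 = 37.84 ft³/s
w_4 = (36.0 − 20.7)/2 = 7.65 ft; q_4 = 1.57 × 4.31 × 7.65 = 51.77 ft³/s
w_5 = (41.7 − 32.1)/2 = 4.8 ft; q_5 = 1.21 × 3.49 × 4.8 = 20.27 ft³/s
w_6 = (52.0 − 36.0)/2 = 8 ft; q_6 = 1.29 × 2.51 × 8 = 25.90 ft³/s
w_7 = (62.4 − 41.7)/2 = 10.35 ft; q_7 = 1.12 × 2.57 × 10.35 = 29.79 ft³/s
w_8 = (62.4 − 52.0)/2 = 5.2 ft; q_8 = 0.55 × 0.74 × 5.2 = 2.116 ft³/s
Q = Σ qᵢ = 196.0 ft³/s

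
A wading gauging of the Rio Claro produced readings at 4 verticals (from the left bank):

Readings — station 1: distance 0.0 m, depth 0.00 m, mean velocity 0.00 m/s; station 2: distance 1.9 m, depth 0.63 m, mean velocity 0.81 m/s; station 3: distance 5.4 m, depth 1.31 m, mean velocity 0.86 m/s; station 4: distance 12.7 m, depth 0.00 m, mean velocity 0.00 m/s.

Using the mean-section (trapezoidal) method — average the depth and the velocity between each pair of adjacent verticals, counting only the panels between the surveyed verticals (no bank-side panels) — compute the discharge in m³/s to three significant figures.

5.13 m³/s

Panel 1-2: Δb = 1.9 m, d̄ = (0.00+0.63)/2 = 0.315, v̄ = (0.00+0.81)/2 = 0.405 → q = 1.9×0.315×0.405 = 0.2424 m³/s
Panel 2-3: Δb = 3.5 m, d̄ = (0.63+1.31)/2 = 0.97, v̄ = (0.81+0.86)/2 = 0.835 → q = 3.5×0.97×0.835 = 2.835 m³/s
Panel 3-4: Δb = 7.3 m, d̄ = (1.31+0.00)/2 = 0.655, v̄ = (0.86+0.00)/2 = 0.43 → q = 7.3×0.655×0.43 = 2.056 m³/s
Q = Σ q = 5.133 m³/s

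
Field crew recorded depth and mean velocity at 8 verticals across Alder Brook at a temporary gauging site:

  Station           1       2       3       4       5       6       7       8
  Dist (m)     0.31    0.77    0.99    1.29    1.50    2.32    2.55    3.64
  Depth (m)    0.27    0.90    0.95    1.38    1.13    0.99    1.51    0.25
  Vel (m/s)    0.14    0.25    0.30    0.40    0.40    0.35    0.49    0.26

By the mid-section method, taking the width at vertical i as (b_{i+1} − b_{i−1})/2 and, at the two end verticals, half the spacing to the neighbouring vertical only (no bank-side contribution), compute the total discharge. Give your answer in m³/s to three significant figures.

1.24 m³/s

w_1 = (0.77 − 0.31)/2 = 0.23 m; q_1 = 0.14 × 0.27 × 0.23 = 0.008694 m³/s
w_2 = (0.99 − 0.31)/2 = 0.34 m; q_2 = 0.25 × 0.90 × 0.34 = 0.07650 m³/s
w_3 = (1.29 − 0.77)/2 = 0.26 m; q_3 = 0.30 × 0.95 × 0.26 = 0.07410 m³/s
w_4 = (1.50 − 0.99)/2 = 0.255 m; q_4 = 0.40 × 1.38 × 0.255 = 0.1408 m³/s
w_5 = (2.32 − 1.29)/2 = 0.515 m; q_5 = 0.40 × 1.13 × 0.515 = 0.2328 m³/s
w_6 = (2.55 − 1.50)/2 = 0.525 m; q_6 = 0.35 × 0.99 × 0.525 = 0.1819 m³/s
w_7 = (3.64 − 2.32)/2 = 0.66 m; q_7 = 0.49 × 1.51 × 0.66 = 0.4883 m³/s
w_8 = (3.64 − 2.55)/2 = 0.545 m; q_8 = 0.26 × 0.25 × 0.545 = 0.03543 m³/s
Q = Σ qᵢ = 1.239 m³/s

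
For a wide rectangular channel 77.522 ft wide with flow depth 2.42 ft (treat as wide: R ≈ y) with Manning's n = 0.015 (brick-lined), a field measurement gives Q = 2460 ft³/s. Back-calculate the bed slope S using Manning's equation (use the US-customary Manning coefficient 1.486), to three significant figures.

A = b·y = 77.522 × 2.42 = 187.6 ft²
Wide channel: R ≈ y = 2.42 ft
S = (Q·n / (1.486·A·R^(2/3)))² = (2460×0.015 / (1.486×187.6×1.803))² = 0.005392

0.00539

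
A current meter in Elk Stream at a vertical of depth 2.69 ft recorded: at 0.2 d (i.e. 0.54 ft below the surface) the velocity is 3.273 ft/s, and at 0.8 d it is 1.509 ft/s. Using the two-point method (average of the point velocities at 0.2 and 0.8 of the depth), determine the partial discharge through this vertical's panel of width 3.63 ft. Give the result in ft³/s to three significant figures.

v̄ = (3.273 + 1.509) / 2 = 2.391 ft/s
q = v̄ × d × w = 2.391 × 2.69 × 3.63 = 23.35 ft³/s

23.3 ft³/s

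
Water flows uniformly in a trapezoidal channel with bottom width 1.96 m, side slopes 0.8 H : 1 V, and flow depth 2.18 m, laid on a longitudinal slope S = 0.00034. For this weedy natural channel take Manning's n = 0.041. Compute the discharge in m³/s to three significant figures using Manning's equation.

3.80 m³/s

A = (b + z·y)·y = (1.96 + 0.8×2.18)×2.18 = 8.075 m²
P = b + 2y√(1+z²) = 1.96 + 2×2.18×√(1+0.8²) = 7.544 m
R = A/P = 8.075/7.544 = 1.070 m
Q = (1/n)·A·R^(2/3)·S^(1/2) = (1/0.041) × 8.075 × 1.070^(2/3) × 0.00034^(1/2) = 3.800 m³/s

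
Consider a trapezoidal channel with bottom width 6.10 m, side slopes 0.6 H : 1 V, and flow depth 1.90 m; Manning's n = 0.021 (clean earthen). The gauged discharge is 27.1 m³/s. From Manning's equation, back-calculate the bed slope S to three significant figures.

0.00120

A = (b + z·y)·y = (6.10 + 0.6×1.90)×1.90 = 13.76 m²
P = b + 2y√(1+z²) = 6.10 + 2×1.90×√(1+0.6²) = 10.53 m
R = A/P = 13.76/10.53 = 1.306 m
S = (Q·n / (1·A·R^(2/3)))² = (27.1×0.021 / (1×13.76×1.195))² = 0.001199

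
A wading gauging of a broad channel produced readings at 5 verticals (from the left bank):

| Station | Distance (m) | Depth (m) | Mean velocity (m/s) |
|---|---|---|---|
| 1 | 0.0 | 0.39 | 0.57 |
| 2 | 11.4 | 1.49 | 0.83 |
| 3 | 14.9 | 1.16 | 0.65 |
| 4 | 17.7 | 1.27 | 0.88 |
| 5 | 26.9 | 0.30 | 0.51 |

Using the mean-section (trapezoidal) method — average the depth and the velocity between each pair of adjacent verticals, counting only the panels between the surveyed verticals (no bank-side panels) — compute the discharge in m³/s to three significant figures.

Panel 1-2: Δb = 11.4 m, d̄ = (0.39+1.49)/2 = 0.94, v̄ = (0.57+0.83)/2 = 0.7 → q = 11.4×0.94×0.7 = 7.501 m³/s
Panel 2-3: Δb = 3.5 m, d̄ = (1.49+1.16)/2 = 1.325, v̄ = (0.83+0.65)/2 = 0.74 → q = 3.5×1.325×0.74 = 3.432 m³/s
Panel 3-4: Δb = 2.8 m, d̄ = (1.16+1.27)/2 = 1.215, v̄ = (0.65+0.88)/2 = 0.765 → q = 2.8×1.215×0.765 = 2.603 m³/s
Panel 4-5: Δb = 9.2 m, d̄ = (1.27+0.30)/2 = 0.785, v̄ = (0.88+0.51)/2 = 0.695 → q = 9.2×0.785×0.695 = 5.019 m³/s
Q = Σ q = 18.55 m³/s

18.6 m³/s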